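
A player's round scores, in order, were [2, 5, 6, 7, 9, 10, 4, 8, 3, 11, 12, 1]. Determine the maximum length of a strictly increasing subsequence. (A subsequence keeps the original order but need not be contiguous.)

Let dp[i] be the length of the longest such subsequence ending at index i:
i:      1  2  3  4  5  6  7  8  9 10 11 12
a[i]:   2  5  6  7  9 10  4  8  3 11 12  1
dp:     1  2  3  4  5  6  2  5  2  7  8  1
Maximum dp value is 8.

8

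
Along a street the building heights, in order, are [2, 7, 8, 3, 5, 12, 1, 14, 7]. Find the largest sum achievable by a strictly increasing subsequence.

Let S[i] be the best sum of a strictly increasing subsequence ending at i:
i:      1  2  3  4  5  6  7  8  9
a[i]:   2  7  8  3  5 12  1 14  7
S:      2  9 17  5 10 29  1 43 17
Maximum is 43 (e.g. 2 + 7 + 8 + 12 + 14).

43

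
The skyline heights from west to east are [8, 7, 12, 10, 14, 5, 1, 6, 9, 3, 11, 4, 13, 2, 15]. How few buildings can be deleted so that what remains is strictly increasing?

Fewest deletions = n − (longest strictly increasing subsequence).
Patience tails:
8 → extends → [8]
7 → replaces 8 → [7]
12 → extends → [7, 12]
10 → replaces 12 → [7, 10]
14 → extends → [7, 10, 14]
5 → replaces 7 → [5, 10, 14]
1 → replaces 5 → [1, 10, 14]
6 → replaces 10 → [1, 6, 14]
9 → replaces 14 → [1, 6, 9]
3 → replaces 6 → [1, 3, 9]
11 → extends → [1, 3, 9, 11]
4 → replaces 9 → [1, 3, 4, 11]
13 → extends → [1, 3, 4, 11, 13]
2 → replaces 3 → [1, 2, 4, 11, 13]
15 → extends → [1, 2, 4, 11, 13, 15]
Longest strictly increasing subsequence has length 6, so deletions = 15 − 6 = 9.

9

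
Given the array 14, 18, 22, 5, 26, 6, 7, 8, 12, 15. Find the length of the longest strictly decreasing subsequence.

2

Let dp[i] be the longest strictly decreasing subsequence ending at i:
i:      1  2  3  4  5  6  7  8  9 10
a[i]:  14 18 22  5 26  6  7  8 12 15
dp:     1  1  1  2  1  2  2  2  2  2
Maximum is 2.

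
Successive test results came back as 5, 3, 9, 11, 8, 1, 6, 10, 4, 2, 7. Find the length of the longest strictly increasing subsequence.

3

Track the smallest tail for each achievable length (strict):
5 → extends → [5]
3 → replaces 5 → [3]
9 → extends → [3, 9]
11 → extends → [3, 9, 11]
8 → replaces 9 → [3, 8, 11]
1 → replaces 3 → [1, 8, 11]
6 → replaces 8 → [1, 6, 11]
10 → replaces 11 → [1, 6, 10]
4 → replaces 6 → [1, 4, 10]
2 → replaces 4 → [1, 2, 10]
7 → replaces 10 → [1, 2, 7]
Three tails, so the longest strictly increasing subsequence has length 3 (e.g. 5, 9, 11).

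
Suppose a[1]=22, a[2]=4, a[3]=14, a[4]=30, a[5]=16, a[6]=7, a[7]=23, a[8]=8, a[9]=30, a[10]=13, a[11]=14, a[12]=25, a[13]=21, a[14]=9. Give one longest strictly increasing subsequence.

Patience tails give the LIS length; then backtrack through the dp parents:
22 → extends → [22]
4 → replaces 22 → [4]
14 → extends → [4, 14]
30 → extends → [4, 14, 30]
16 → replaces 30 → [4, 14, 16]
7 → replaces 14 → [4, 7, 16]
23 → extends → [4, 7, 16, 23]
8 → replaces 16 → [4, 7, 8, 23]
30 → extends → [4, 7, 8, 23, 30]
13 → replaces 23 → [4, 7, 8, 13, 30]
14 → replaces 30 → [4, 7, 8, 13, 14]
25 → extends → [4, 7, 8, 13, 14, 25]
21 → replaces 25 → [4, 7, 8, 13, 14, 21]
9 → replaces 13 → [4, 7, 8, 9, 14, 21]
Length 6; one witness is 4, 7, 8, 13, 14, 25.

4, 7, 8, 13, 14, 25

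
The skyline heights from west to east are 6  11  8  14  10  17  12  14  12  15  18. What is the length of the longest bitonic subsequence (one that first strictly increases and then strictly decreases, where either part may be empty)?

7

inc[i] = longest strictly increasing subsequence ending at i; dec[i] = longest strictly decreasing subsequence starting at i:
i:      1  2  3  4  5  6  7  8  9 10 11
a[i]:   6 11  8 14 10 17 12 14 12 15 18
inc:    1  2  2  3  3  4  4  5  4  6  7
dec:    1  2  1  2  1  3  1  2  1  1  1
Best peak at i=11 (value 18): inc=7, dec=1, length 7+1−1 = 7.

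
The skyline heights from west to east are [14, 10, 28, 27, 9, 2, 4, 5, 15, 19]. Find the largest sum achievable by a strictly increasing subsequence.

Let S[i] be the best sum of a strictly increasing subsequence ending at i:
i:      1  2  3  4  5  6  7  8  9 10
a[i]:  14 10 28 27  9  2  4  5 15 19
S:     14 10 42 41  9  2  6 11 29 48
Maximum is 48 (e.g. 14 + 15 + 19).

48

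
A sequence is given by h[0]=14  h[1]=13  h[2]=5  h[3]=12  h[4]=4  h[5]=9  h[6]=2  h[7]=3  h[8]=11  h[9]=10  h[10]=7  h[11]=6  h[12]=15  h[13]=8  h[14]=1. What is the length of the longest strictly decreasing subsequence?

Let dp[i] be the longest strictly decreasing subsequence ending at i:
i:      0  1  2  3  4  5  6  7  8  9 10 11 12 13 14
h[i]:  14 13  5 12  4  9  2  3 11 10  7  6 15  8  1
dp:     1  2  3  3  4  4  5  5  4  5  6  7  1  6  8
Maximum is 8.

8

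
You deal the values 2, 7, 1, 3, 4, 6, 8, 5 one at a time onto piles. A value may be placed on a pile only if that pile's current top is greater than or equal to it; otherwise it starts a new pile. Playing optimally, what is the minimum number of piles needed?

Place each on the leftmost legal pile:
2 → new pile 1 (tops now [2])
7 → new pile 2 (tops now [2, 7])
1 → pile 1 (tops now [1, 7])
3 → pile 2 (tops now [1, 3])
4 → new pile 3 (tops now [1, 3, 4])
6 → new pile 4 (tops now [1, 3, 4, 6])
8 → new pile 5 (tops now [1, 3, 4, 6, 8])
5 → pile 4 (tops now [1, 3, 4, 5, 8])
Five piles.

5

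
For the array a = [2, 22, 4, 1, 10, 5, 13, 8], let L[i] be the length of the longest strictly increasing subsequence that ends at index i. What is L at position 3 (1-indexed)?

2

dp[i] = 1 + max{dp[j] : j<i, a[j]<a[i]} (or 1 if no such j):
i:      1  2  3  4  5  6  7  8
a[i]:   2 22  4  1 10  5 13  8
dp:     1  2  2  1  3  3  4  4
At index 3 the value is 2.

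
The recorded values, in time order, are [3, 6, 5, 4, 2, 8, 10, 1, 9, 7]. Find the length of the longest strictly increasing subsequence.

4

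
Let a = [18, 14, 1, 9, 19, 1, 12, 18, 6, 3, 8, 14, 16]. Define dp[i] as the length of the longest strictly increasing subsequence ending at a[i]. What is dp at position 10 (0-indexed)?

3

dp[i] = 1 + max{dp[j] : j<i, a[j]<a[i]} (or 1 if no such j):
i:      0  1  2  3  4  5  6  7  8  9 10 11 12
a[i]:  18 14  1  9 19  1 12 18  6  3  8 14 16
dp:     1  1  1  2  3  1  3  4  2  2  3  4  5
At index 10 the value is 3.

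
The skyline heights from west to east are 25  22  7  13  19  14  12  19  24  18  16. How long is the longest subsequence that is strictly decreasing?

5

Negate each value so 'decreasing' becomes 'increasing', then run patience tails on the negated sequence:
-25 → extends → [-25]
-22 → extends → [-25, -22]
-7 → extends → [-25, -22, -7]
-13 → replaces -7 → [-25, -22, -13]
-19 → replaces -13 → [-25, -22, -19]
-14 → extends → [-25, -22, -19, -14]
-12 → extends → [-25, -22, -19, -14, -12]
-19 → already a tail → [-25, -22, -19, -14, -12]
-24 → replaces -22 → [-25, -24, -19, -14, -12]
-18 → replaces -14 → [-25, -24, -19, -18, -12]
-16 → replaces -12 → [-25, -24, -19, -18, -16]
Five tails, so the longest strictly decreasing subsequence of the original has length 5.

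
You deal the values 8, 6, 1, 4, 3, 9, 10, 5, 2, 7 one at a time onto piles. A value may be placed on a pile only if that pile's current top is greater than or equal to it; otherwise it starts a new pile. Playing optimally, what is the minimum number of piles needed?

4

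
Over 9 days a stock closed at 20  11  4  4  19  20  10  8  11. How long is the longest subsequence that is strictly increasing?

3

Track the smallest tail for each achievable length (strict):
20 → extends → [20]
11 → replaces 20 → [11]
4 → replaces 11 → [4]
4 → already a tail → [4]
19 → extends → [4, 19]
20 → extends → [4, 19, 20]
10 → replaces 19 → [4, 10, 20]
8 → replaces 10 → [4, 8, 20]
11 → replaces 20 → [4, 8, 11]
Three tails, so the longest strictly increasing subsequence has length 3 (e.g. 11, 19, 20).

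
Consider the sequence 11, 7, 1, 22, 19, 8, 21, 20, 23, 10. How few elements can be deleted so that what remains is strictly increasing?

Fewest deletions = n − (longest strictly increasing subsequence).
Patience tails:
11 → extends → [11]
7 → replaces 11 → [7]
1 → replaces 7 → [1]
22 → extends → [1, 22]
19 → replaces 22 → [1, 19]
8 → replaces 19 → [1, 8]
21 → extends → [1, 8, 21]
20 → replaces 21 → [1, 8, 20]
23 → extends → [1, 8, 20, 23]
10 → replaces 20 → [1, 8, 10, 23]
Longest strictly increasing subsequence has length 4, so deletions = 10 − 4 = 6.

6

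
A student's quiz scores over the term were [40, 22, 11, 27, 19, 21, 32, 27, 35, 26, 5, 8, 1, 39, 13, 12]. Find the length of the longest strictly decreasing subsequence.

6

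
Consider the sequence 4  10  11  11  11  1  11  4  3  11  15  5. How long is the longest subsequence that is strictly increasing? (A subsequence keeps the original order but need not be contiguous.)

4

Let dp[i] be the length of the longest such subsequence ending at index i:
i:      1  2  3  4  5  6  7  8  9 10 11 12
a[i]:   4 10 11 11 11  1 11  4  3 11 15  5
dp:     1  2  3  3  3  1  3  2  2  3  4  3
Maximum dp value is 4.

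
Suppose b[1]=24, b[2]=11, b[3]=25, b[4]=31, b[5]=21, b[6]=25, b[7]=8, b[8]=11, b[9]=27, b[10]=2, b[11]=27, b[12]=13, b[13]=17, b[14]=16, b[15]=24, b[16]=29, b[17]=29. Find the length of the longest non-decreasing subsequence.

Track the smallest tail for each achievable length (allowing ties):
24 → extends → [24]
11 → replaces 24 → [11]
25 → extends → [11, 25]
31 → extends → [11, 25, 31]
21 → replaces 25 → [11, 21, 31]
25 → replaces 31 → [11, 21, 25]
8 → replaces 11 → [8, 21, 25]
11 → replaces 21 → [8, 11, 25]
27 → extends → [8, 11, 25, 27]
2 → replaces 8 → [2, 11, 25, 27]
27 → extends → [2, 11, 25, 27, 27]
13 → replaces 25 → [2, 11, 13, 27, 27]
17 → replaces 27 → [2, 11, 13, 17, 27]
16 → replaces 17 → [2, 11, 13, 16, 27]
24 → replaces 27 → [2, 11, 13, 16, 24]
29 → extends → [2, 11, 13, 16, 24, 29]
29 → extends → [2, 11, 13, 16, 24, 29, 29]
Seven tails, so the longest non-decreasing subsequence has length 7 (e.g. 24, 25, 25, 27, 27, 29, 29).

7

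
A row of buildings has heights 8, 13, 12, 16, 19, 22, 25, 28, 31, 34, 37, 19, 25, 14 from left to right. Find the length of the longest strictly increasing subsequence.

Track the smallest tail for each achievable length (strict):
8 → extends → [8]
13 → extends → [8, 13]
12 → replaces 13 → [8, 12]
16 → extends → [8, 12, 16]
19 → extends → [8, 12, 16, 19]
22 → extends → [8, 12, 16, 19, 22]
25 → extends → [8, 12, 16, 19, 22, 25]
28 → extends → [8, 12, 16, 19, 22, 25, 28]
31 → extends → [8, 12, 16, 19, 22, 25, 28, 31]
34 → extends → [8, 12, 16, 19, 22, 25, 28, 31, 34]
37 → extends → [8, 12, 16, 19, 22, 25, 28, 31, 34, 37]
19 → already a tail → [8, 12, 16, 19, 22, 25, 28, 31, 34, 37]
25 → already a tail → [8, 12, 16, 19, 22, 25, 28, 31, 34, 37]
14 → replaces 16 → [8, 12, 14, 19, 22, 25, 28, 31, 34, 37]
Ten tails, so the longest strictly increasing subsequence has length 10 (e.g. 8, 13, 16, 19, 22, 25, 28, 31, 34, 37).

10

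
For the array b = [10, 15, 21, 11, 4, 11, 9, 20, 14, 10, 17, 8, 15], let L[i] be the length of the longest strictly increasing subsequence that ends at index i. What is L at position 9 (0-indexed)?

dp[i] = 1 + max{dp[j] : j<i, b[j]<b[i]} (or 1 if no such j):
i:      0  1  2  3  4  5  6  7  8  9 10 11 12
b[i]:  10 15 21 11  4 11  9 20 14 10 17  8 15
dp:     1  2  3  2  1  2  2  3  3  3  4  2  4
At index 9 the value is 3.

3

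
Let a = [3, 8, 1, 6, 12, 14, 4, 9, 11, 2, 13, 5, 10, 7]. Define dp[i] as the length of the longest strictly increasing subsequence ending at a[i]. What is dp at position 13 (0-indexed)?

4

dp[i] = 1 + max{dp[j] : j<i, a[j]<a[i]} (or 1 if no such j):
i:      0  1  2  3  4  5  6  7  8  9 10 11 12 13
a[i]:   3  8  1  6 12 14  4  9 11  2 13  5 10  7
dp:     1  2  1  2  3  4  2  3  4  2  5  3  4  4
At index 13 the value is 4.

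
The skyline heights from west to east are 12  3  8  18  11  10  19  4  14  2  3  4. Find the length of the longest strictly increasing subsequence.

4

Let dp[i] be the length of the longest such subsequence ending at index i:
i:      1  2  3  4  5  6  7  8  9 10 11 12
a[i]:  12  3  8 18 11 10 19  4 14  2  3  4
dp:     1  1  2  3  3  3  4  2  4  1  2  3
Maximum dp value is 4.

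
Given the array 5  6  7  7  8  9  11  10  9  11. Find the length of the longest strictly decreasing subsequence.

Negate each value so 'decreasing' becomes 'increasing', then run patience tails on the negated sequence:
-5 → extends → [-5]
-6 → replaces -5 → [-6]
-7 → replaces -6 → [-7]
-7 → already a tail → [-7]
-8 → replaces -7 → [-8]
-9 → replaces -8 → [-9]
-11 → replaces -9 → [-11]
-10 → extends → [-11, -10]
-9 → extends → [-11, -10, -9]
-11 → already a tail → [-11, -10, -9]
Three tails, so the longest strictly decreasing subsequence of the original has length 3.

3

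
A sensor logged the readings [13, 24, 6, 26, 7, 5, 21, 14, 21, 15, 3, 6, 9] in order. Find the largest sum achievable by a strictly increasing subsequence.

Let S[i] be the best sum of a strictly increasing subsequence ending at i:
i:      1  2  3  4  5  6  7  8  9 10 11 12 13
a[i]:  13 24  6 26  7  5 21 14 21 15  3  6  9
S:     13 37  6 63 13  5 34 27 48 42  3 11 22
Maximum is 63 (e.g. 13 + 24 + 26).

63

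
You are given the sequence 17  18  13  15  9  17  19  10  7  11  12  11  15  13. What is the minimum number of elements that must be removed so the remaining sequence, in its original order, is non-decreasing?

9

Fewest deletions = n − (longest non-decreasing subsequence).
i:      1  2  3  4  5  6  7  8  9 10 11 12 13 14
a[i]:  17 18 13 15  9 17 19 10  7 11 12 11 15 13
dp:     1  2  1  2  1  3  4  2  1  3  4  4  5  5
max dp = 5, so deletions = 14 − 5 = 9.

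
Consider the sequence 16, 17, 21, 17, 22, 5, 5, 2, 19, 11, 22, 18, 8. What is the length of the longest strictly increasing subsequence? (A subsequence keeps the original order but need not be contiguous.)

Let dp[i] be the length of the longest such subsequence ending at index i:
i:      1  2  3  4  5  6  7  8  9 10 11 12 13
a[i]:  16 17 21 17 22  5  5  2 19 11 22 18  8
dp:     1  2  3  2  4  1  1  1  3  2  4  3  2
Maximum dp value is 4.

4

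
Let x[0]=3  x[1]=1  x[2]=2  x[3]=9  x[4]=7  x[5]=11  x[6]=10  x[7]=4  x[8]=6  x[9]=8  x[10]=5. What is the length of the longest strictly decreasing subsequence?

Negate each value so 'decreasing' becomes 'increasing', then run patience tails on the negated sequence:
-3 → extends → [-3]
-1 → extends → [-3, -1]
-2 → replaces -1 → [-3, -2]
-9 → replaces -3 → [-9, -2]
-7 → replaces -2 → [-9, -7]
-11 → replaces -9 → [-11, -7]
-10 → replaces -7 → [-11, -10]
-4 → extends → [-11, -10, -4]
-6 → replaces -4 → [-11, -10, -6]
-8 → replaces -6 → [-11, -10, -8]
-5 → extends → [-11, -10, -8, -5]
Four tails, so the longest strictly decreasing subsequence of the original has length 4.

4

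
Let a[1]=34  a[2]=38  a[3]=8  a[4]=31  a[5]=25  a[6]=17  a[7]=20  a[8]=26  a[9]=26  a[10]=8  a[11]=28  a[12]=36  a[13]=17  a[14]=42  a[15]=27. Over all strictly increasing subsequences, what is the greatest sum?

177

Let S[i] be the best sum of a strictly increasing subsequence ending at i:
i:       1   2   3   4   5   6   7   8   9  10  11  12  13  14  15
a[i]:   34  38   8  31  25  17  20  26  26   8  28  36  17  42  27
S:      34  72   8  39  33  25  45  71  71   8  99 135  25 177  98
Maximum is 177 (e.g. 8 + 17 + 20 + 26 + 28 + 36 + 42).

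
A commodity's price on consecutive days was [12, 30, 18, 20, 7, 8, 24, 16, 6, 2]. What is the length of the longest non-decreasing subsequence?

4

Let dp[i] be the length of the longest such subsequence ending at index i:
i:      1  2  3  4  5  6  7  8  9 10
a[i]:  12 30 18 20  7  8 24 16  6  2
dp:     1  2  2  3  1  2  4  3  1  1
Maximum dp value is 4.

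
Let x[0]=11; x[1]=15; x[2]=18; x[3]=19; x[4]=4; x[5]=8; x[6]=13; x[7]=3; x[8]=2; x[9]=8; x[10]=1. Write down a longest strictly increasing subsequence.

11, 15, 18, 19

Patience tails give the LIS length; then backtrack through the dp parents:
11 → extends → [11]
15 → extends → [11, 15]
18 → extends → [11, 15, 18]
19 → extends → [11, 15, 18, 19]
4 → replaces 11 → [4, 15, 18, 19]
8 → replaces 15 → [4, 8, 18, 19]
13 → replaces 18 → [4, 8, 13, 19]
3 → replaces 4 → [3, 8, 13, 19]
2 → replaces 3 → [2, 8, 13, 19]
8 → already a tail → [2, 8, 13, 19]
1 → replaces 2 → [1, 8, 13, 19]
Length 4; one witness is 11, 15, 18, 19.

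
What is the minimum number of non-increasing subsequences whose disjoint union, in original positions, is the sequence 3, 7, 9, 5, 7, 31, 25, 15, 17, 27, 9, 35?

Place each on the leftmost legal pile:
3 → new pile 1 (tops now [3])
7 → new pile 2 (tops now [3, 7])
9 → new pile 3 (tops now [3, 7, 9])
5 → pile 2 (tops now [3, 5, 9])
7 → pile 3 (tops now [3, 5, 7])
31 → new pile 4 (tops now [3, 5, 7, 31])
25 → pile 4 (tops now [3, 5, 7, 25])
15 → pile 4 (tops now [3, 5, 7, 15])
17 → new pile 5 (tops now [3, 5, 7, 15, 17])
27 → new pile 6 (tops now [3, 5, 7, 15, 17, 27])
9 → pile 4 (tops now [3, 5, 7, 9, 17, 27])
35 → new pile 7 (tops now [3, 5, 7, 9, 17, 27, 35])
Seven piles.

7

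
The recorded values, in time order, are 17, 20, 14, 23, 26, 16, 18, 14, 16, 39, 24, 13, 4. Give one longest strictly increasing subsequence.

Patience tails give the LIS length; then backtrack through the dp parents:
17 → extends → [17]
20 → extends → [17, 20]
14 → replaces 17 → [14, 20]
23 → extends → [14, 20, 23]
26 → extends → [14, 20, 23, 26]
16 → replaces 20 → [14, 16, 23, 26]
18 → replaces 23 → [14, 16, 18, 26]
14 → already a tail → [14, 16, 18, 26]
16 → already a tail → [14, 16, 18, 26]
39 → extends → [14, 16, 18, 26, 39]
24 → replaces 26 → [14, 16, 18, 24, 39]
13 → replaces 14 → [13, 16, 18, 24, 39]
4 → replaces 13 → [4, 16, 18, 24, 39]
Length 5; one witness is 17, 20, 23, 26, 39.

17, 20, 23, 26, 39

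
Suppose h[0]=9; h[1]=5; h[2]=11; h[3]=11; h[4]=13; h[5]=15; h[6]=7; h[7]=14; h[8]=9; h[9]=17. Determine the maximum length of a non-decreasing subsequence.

6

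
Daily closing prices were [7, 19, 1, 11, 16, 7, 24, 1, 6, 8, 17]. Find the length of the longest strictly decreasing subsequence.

4

Negate each value so 'decreasing' becomes 'increasing', then run patience tails on the negated sequence:
-7 → extends → [-7]
-19 → replaces -7 → [-19]
-1 → extends → [-19, -1]
-11 → replaces -1 → [-19, -11]
-16 → replaces -11 → [-19, -16]
-7 → extends → [-19, -16, -7]
-24 → replaces -19 → [-24, -16, -7]
-1 → extends → [-24, -16, -7, -1]
-6 → replaces -1 → [-24, -16, -7, -6]
-8 → replaces -7 → [-24, -16, -8, -6]
-17 → replaces -16 → [-24, -17, -8, -6]
Four tails, so the longest strictly decreasing subsequence of the original has length 4.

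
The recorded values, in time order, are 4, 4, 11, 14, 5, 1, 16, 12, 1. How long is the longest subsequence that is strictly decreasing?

3

Let dp[i] be the longest strictly decreasing subsequence ending at i:
i:      1  2  3  4  5  6  7  8  9
a[i]:   4  4 11 14  5  1 16 12  1
dp:     1  1  1  1  2  3  1  2  3
Maximum is 3.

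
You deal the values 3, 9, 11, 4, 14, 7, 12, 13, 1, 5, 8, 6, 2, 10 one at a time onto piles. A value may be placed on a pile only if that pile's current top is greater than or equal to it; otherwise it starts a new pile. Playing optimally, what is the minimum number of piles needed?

5

Place each on the leftmost legal pile:
3 → new pile 1 (tops now [3])
9 → new pile 2 (tops now [3, 9])
11 → new pile 3 (tops now [3, 9, 11])
4 → pile 2 (tops now [3, 4, 11])
14 → new pile 4 (tops now [3, 4, 11, 14])
7 → pile 3 (tops now [3, 4, 7, 14])
12 → pile 4 (tops now [3, 4, 7, 12])
13 → new pile 5 (tops now [3, 4, 7, 12, 13])
1 → pile 1 (tops now [1, 4, 7, 12, 13])
5 → pile 3 (tops now [1, 4, 5, 12, 13])
8 → pile 4 (tops now [1, 4, 5, 8, 13])
6 → pile 4 (tops now [1, 4, 5, 6, 13])
2 → pile 2 (tops now [1, 2, 5, 6, 13])
10 → pile 5 (tops now [1, 2, 5, 6, 10])
Five piles.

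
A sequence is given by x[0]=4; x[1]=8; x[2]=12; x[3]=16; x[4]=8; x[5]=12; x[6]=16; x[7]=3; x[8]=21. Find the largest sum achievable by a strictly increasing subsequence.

Let S[i] be the best sum of a strictly increasing subsequence ending at i:
i:      0  1  2  3  4  5  6  7  8
x[i]:   4  8 12 16  8 12 16  3 21
S:      4 12 24 40 12 24 40  3 61
Maximum is 61 (e.g. 4 + 8 + 12 + 16 + 21).

61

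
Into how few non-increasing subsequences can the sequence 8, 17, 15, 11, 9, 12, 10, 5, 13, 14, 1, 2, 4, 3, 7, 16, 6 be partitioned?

Place each on the leftmost legal pile:
8 → new pile 1 (tops now [8])
17 → new pile 2 (tops now [8, 17])
15 → pile 2 (tops now [8, 15])
11 → pile 2 (tops now [8, 11])
9 → pile 2 (tops now [8, 9])
12 → new pile 3 (tops now [8, 9, 12])
10 → pile 3 (tops now [8, 9, 10])
5 → pile 1 (tops now [5, 9, 10])
13 → new pile 4 (tops now [5, 9, 10, 13])
14 → new pile 5 (tops now [5, 9, 10, 13, 14])
1 → pile 1 (tops now [1, 9, 10, 13, 14])
2 → pile 2 (tops now [1, 2, 10, 13, 14])
4 → pile 3 (tops now [1, 2, 4, 13, 14])
3 → pile 3 (tops now [1, 2, 3, 13, 14])
7 → pile 4 (tops now [1, 2, 3, 7, 14])
16 → new pile 6 (tops now [1, 2, 3, 7, 14, 16])
6 → pile 4 (tops now [1, 2, 3, 6, 14, 16])
Six piles.

6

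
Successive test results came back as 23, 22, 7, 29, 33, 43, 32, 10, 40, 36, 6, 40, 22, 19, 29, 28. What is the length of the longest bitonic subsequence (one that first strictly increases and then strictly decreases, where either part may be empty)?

inc[i] = longest strictly increasing subsequence ending at i; dec[i] = longest strictly decreasing subsequence starting at i:
i:      1  2  3  4  5  6  7  8  9 10 11 12 13 14 15 16
a[i]:  23 22  7 29 33 43 32 10 40 36  6 40 22 19 29 28
inc:    1  1  1  2  3  4  3  2  4  4  1  5  3  3  4  4
dec:    4  3  2  3  4  5  3  2  4  3  1  3  2  1  2  1
Best peak at i=6 (value 43): inc=4, dec=5, length 4+5−1 = 8.

8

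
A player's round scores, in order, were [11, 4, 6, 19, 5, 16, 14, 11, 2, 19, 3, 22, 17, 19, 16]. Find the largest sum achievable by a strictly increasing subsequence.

68

Let S[i] be the best sum of a strictly increasing subsequence ending at i:
i:      1  2  3  4  5  6  7  8  9 10 11 12 13 14 15
a[i]:  11  4  6 19  5 16 14 11  2 19  3 22 17 19 16
S:     11  4 10 30  9 27 25 21  2 46  5 68 44 63 41
Maximum is 68 (e.g. 11 + 16 + 19 + 22).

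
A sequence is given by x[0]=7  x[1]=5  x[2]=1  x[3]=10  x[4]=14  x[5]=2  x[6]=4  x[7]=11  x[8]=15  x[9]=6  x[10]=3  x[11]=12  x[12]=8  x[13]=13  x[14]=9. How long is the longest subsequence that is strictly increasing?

Let dp[i] be the length of the longest such subsequence ending at index i:
i:      0  1  2  3  4  5  6  7  8  9 10 11 12 13 14
x[i]:   7  5  1 10 14  2  4 11 15  6  3 12  8 13  9
dp:     1  1  1  2  3  2  3  4  5  4  3  5  5  6  6
Maximum dp value is 6.

6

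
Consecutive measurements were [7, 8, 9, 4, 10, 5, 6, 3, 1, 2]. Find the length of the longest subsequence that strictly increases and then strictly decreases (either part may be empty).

inc[i] = longest strictly increasing subsequence ending at i; dec[i] = longest strictly decreasing subsequence starting at i:
i:      1  2  3  4  5  6  7  8  9 10
a[i]:   7  8  9  4 10  5  6  3  1  2
inc:    1  2  3  1  4  2  3  1  1  2
dec:    4  4  4  3  4  3  3  2  1  1
Best peak at i=5 (value 10): inc=4, dec=4, length 4+4−1 = 7.

7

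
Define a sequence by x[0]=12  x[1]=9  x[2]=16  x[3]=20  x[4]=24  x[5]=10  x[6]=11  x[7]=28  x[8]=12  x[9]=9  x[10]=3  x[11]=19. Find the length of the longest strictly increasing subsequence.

5

Track the smallest tail for each achievable length (strict):
12 → extends → [12]
9 → replaces 12 → [9]
16 → extends → [9, 16]
20 → extends → [9, 16, 20]
24 → extends → [9, 16, 20, 24]
10 → replaces 16 → [9, 10, 20, 24]
11 → replaces 20 → [9, 10, 11, 24]
28 → extends → [9, 10, 11, 24, 28]
12 → replaces 24 → [9, 10, 11, 12, 28]
9 → already a tail → [9, 10, 11, 12, 28]
3 → replaces 9 → [3, 10, 11, 12, 28]
19 → replaces 28 → [3, 10, 11, 12, 19]
Five tails, so the longest strictly increasing subsequence has length 5 (e.g. 12, 16, 20, 24, 28).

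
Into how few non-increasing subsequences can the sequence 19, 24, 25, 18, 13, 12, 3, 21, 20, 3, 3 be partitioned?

Place each on the leftmost legal pile:
19 → new pile 1 (tops now [19])
24 → new pile 2 (tops now [19, 24])
25 → new pile 3 (tops now [19, 24, 25])
18 → pile 1 (tops now [18, 24, 25])
13 → pile 1 (tops now [13, 24, 25])
12 → pile 1 (tops now [12, 24, 25])
3 → pile 1 (tops now [3, 24, 25])
21 → pile 2 (tops now [3, 21, 25])
20 → pile 2 (tops now [3, 20, 25])
3 → pile 1 (tops now [3, 20, 25])
3 → pile 1 (tops now [3, 20, 25])
Three piles.

3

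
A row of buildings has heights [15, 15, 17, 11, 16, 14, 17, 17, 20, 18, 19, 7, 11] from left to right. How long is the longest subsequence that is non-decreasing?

Track the smallest tail for each achievable length (allowing ties):
15 → extends → [15]
15 → extends → [15, 15]
17 → extends → [15, 15, 17]
11 → replaces 15 → [11, 15, 17]
16 → replaces 17 → [11, 15, 16]
14 → replaces 15 → [11, 14, 16]
17 → extends → [11, 14, 16, 17]
17 → extends → [11, 14, 16, 17, 17]
20 → extends → [11, 14, 16, 17, 17, 20]
18 → replaces 20 → [11, 14, 16, 17, 17, 18]
19 → extends → [11, 14, 16, 17, 17, 18, 19]
7 → replaces 11 → [7, 14, 16, 17, 17, 18, 19]
11 → replaces 14 → [7, 11, 16, 17, 17, 18, 19]
Seven tails, so the longest non-decreasing subsequence has length 7 (e.g. 15, 15, 17, 17, 17, 18, 19).

7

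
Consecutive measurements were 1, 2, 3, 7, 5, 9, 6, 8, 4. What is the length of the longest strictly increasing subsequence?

Track the smallest tail for each achievable length (strict):
1 → extends → [1]
2 → extends → [1, 2]
3 → extends → [1, 2, 3]
7 → extends → [1, 2, 3, 7]
5 → replaces 7 → [1, 2, 3, 5]
9 → extends → [1, 2, 3, 5, 9]
6 → replaces 9 → [1, 2, 3, 5, 6]
8 → extends → [1, 2, 3, 5, 6, 8]
4 → replaces 5 → [1, 2, 3, 4, 6, 8]
Six tails, so the longest strictly increasing subsequence has length 6 (e.g. 1, 2, 3, 5, 6, 8).

6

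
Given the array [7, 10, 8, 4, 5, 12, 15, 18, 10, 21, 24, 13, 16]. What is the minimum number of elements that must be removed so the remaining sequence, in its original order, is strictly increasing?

Fewest deletions = n − (longest strictly increasing subsequence).
Patience tails:
7 → extends → [7]
10 → extends → [7, 10]
8 → replaces 10 → [7, 8]
4 → replaces 7 → [4, 8]
5 → replaces 8 → [4, 5]
12 → extends → [4, 5, 12]
15 → extends → [4, 5, 12, 15]
18 → extends → [4, 5, 12, 15, 18]
10 → replaces 12 → [4, 5, 10, 15, 18]
21 → extends → [4, 5, 10, 15, 18, 21]
24 → extends → [4, 5, 10, 15, 18, 21, 24]
13 → replaces 15 → [4, 5, 10, 13, 18, 21, 24]
16 → replaces 18 → [4, 5, 10, 13, 16, 21, 24]
Longest strictly increasing subsequence has length 7, so deletions = 13 − 7 = 6.

6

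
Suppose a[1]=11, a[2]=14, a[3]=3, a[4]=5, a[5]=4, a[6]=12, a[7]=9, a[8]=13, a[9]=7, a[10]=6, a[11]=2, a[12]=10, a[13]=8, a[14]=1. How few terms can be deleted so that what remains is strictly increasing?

Fewest deletions = n − (longest strictly increasing subsequence).
Patience tails:
11 → extends → [11]
14 → extends → [11, 14]
3 → replaces 11 → [3, 14]
5 → replaces 14 → [3, 5]
4 → replaces 5 → [3, 4]
12 → extends → [3, 4, 12]
9 → replaces 12 → [3, 4, 9]
13 → extends → [3, 4, 9, 13]
7 → replaces 9 → [3, 4, 7, 13]
6 → replaces 7 → [3, 4, 6, 13]
2 → replaces 3 → [2, 4, 6, 13]
10 → replaces 13 → [2, 4, 6, 10]
8 → replaces 10 → [2, 4, 6, 8]
1 → replaces 2 → [1, 4, 6, 8]
Longest strictly increasing subsequence has length 4, so deletions = 14 − 4 = 10.

10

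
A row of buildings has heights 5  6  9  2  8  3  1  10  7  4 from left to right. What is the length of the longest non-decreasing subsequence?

Let dp[i] be the length of the longest such subsequence ending at index i:
i:      1  2  3  4  5  6  7  8  9 10
a[i]:   5  6  9  2  8  3  1 10  7  4
dp:     1  2  3  1  3  2  1  4  3  3
Maximum dp value is 4.

4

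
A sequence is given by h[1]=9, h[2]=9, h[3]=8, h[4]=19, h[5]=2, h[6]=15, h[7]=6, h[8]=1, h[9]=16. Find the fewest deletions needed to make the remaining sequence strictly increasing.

6

Fewest deletions = n − (longest strictly increasing subsequence).
Patience tails:
9 → extends → [9]
9 → already a tail → [9]
8 → replaces 9 → [8]
19 → extends → [8, 19]
2 → replaces 8 → [2, 19]
15 → replaces 19 → [2, 15]
6 → replaces 15 → [2, 6]
1 → replaces 2 → [1, 6]
16 → extends → [1, 6, 16]
Longest strictly increasing subsequence has length 3, so deletions = 9 − 3 = 6.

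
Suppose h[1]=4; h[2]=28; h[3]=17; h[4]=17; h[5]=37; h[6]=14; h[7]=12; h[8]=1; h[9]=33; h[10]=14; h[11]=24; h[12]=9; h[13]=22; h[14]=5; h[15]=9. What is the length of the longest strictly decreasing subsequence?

6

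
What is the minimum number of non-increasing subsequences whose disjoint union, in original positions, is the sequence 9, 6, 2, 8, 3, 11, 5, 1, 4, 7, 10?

5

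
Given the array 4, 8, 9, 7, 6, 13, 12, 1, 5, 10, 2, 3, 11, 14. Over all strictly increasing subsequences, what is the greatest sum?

Let S[i] be the best sum of a strictly increasing subsequence ending at i:
i:      1  2  3  4  5  6  7  8  9 10 11 12 13 14
a[i]:   4  8  9  7  6 13 12  1  5 10  2  3 11 14
S:      4 12 21 11 10 34 33  1  9 31  3  6 42 56
Maximum is 56 (e.g. 4 + 8 + 9 + 10 + 11 + 14).

56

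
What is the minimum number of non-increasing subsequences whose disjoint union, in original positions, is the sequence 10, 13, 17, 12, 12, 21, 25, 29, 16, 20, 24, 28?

6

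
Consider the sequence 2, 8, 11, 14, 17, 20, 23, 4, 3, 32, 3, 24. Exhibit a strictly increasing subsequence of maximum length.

Patience tails give the LIS length; then backtrack through the dp parents:
2 → extends → [2]
8 → extends → [2, 8]
11 → extends → [2, 8, 11]
14 → extends → [2, 8, 11, 14]
17 → extends → [2, 8, 11, 14, 17]
20 → extends → [2, 8, 11, 14, 17, 20]
23 → extends → [2, 8, 11, 14, 17, 20, 23]
4 → replaces 8 → [2, 4, 11, 14, 17, 20, 23]
3 → replaces 4 → [2, 3, 11, 14, 17, 20, 23]
32 → extends → [2, 3, 11, 14, 17, 20, 23, 32]
3 → already a tail → [2, 3, 11, 14, 17, 20, 23, 32]
24 → replaces 32 → [2, 3, 11, 14, 17, 20, 23, 24]
Length 8; one witness is 2, 8, 11, 14, 17, 20, 23, 32.

2, 8, 11, 14, 17, 20, 23, 32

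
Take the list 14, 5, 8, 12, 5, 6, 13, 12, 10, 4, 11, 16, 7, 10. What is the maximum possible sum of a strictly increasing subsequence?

Let S[i] be the best sum of a strictly increasing subsequence ending at i:
i:      1  2  3  4  5  6  7  8  9 10 11 12 13 14
a[i]:  14  5  8 12  5  6 13 12 10  4 11 16  7 10
S:     14  5 13 25  5 11 38 25 23  4 34 54 18 28
Maximum is 54 (e.g. 5 + 8 + 12 + 13 + 16).

54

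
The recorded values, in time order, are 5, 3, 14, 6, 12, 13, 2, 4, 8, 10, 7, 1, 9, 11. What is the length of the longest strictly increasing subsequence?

5

Track the smallest tail for each achievable length (strict):
5 → extends → [5]
3 → replaces 5 → [3]
14 → extends → [3, 14]
6 → replaces 14 → [3, 6]
12 → extends → [3, 6, 12]
13 → extends → [3, 6, 12, 13]
2 → replaces 3 → [2, 6, 12, 13]
4 → replaces 6 → [2, 4, 12, 13]
8 → replaces 12 → [2, 4, 8, 13]
10 → replaces 13 → [2, 4, 8, 10]
7 → replaces 8 → [2, 4, 7, 10]
1 → replaces 2 → [1, 4, 7, 10]
9 → replaces 10 → [1, 4, 7, 9]
11 → extends → [1, 4, 7, 9, 11]
Five tails, so the longest strictly increasing subsequence has length 5 (e.g. 5, 6, 8, 10, 11).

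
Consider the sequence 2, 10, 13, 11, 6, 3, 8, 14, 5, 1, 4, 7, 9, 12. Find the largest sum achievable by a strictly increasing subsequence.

39

Let S[i] be the best sum of a strictly increasing subsequence ending at i:
i:      1  2  3  4  5  6  7  8  9 10 11 12 13 14
a[i]:   2 10 13 11  6  3  8 14  5  1  4  7  9 12
S:      2 12 25 23  8  5 16 39 10  1  9 17 26 38
Maximum is 39 (e.g. 2 + 10 + 13 + 14).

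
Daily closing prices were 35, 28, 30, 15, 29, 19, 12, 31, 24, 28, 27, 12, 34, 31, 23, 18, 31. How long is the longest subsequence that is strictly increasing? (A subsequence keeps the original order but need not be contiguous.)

Track the smallest tail for each achievable length (strict):
35 → extends → [35]
28 → replaces 35 → [28]
30 → extends → [28, 30]
15 → replaces 28 → [15, 30]
29 → replaces 30 → [15, 29]
19 → replaces 29 → [15, 19]
12 → replaces 15 → [12, 19]
31 → extends → [12, 19, 31]
24 → replaces 31 → [12, 19, 24]
28 → extends → [12, 19, 24, 28]
27 → replaces 28 → [12, 19, 24, 27]
12 → already a tail → [12, 19, 24, 27]
34 → extends → [12, 19, 24, 27, 34]
31 → replaces 34 → [12, 19, 24, 27, 31]
23 → replaces 24 → [12, 19, 23, 27, 31]
18 → replaces 19 → [12, 18, 23, 27, 31]
31 → already a tail → [12, 18, 23, 27, 31]
Five tails, so the longest strictly increasing subsequence has length 5 (e.g. 15, 19, 24, 28, 34).

5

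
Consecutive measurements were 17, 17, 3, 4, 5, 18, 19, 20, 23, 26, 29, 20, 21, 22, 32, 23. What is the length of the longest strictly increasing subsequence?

10

Track the smallest tail for each achievable length (strict):
17 → extends → [17]
17 → already a tail → [17]
3 → replaces 17 → [3]
4 → extends → [3, 4]
5 → extends → [3, 4, 5]
18 → extends → [3, 4, 5, 18]
19 → extends → [3, 4, 5, 18, 19]
20 → extends → [3, 4, 5, 18, 19, 20]
23 → extends → [3, 4, 5, 18, 19, 20, 23]
26 → extends → [3, 4, 5, 18, 19, 20, 23, 26]
29 → extends → [3, 4, 5, 18, 19, 20, 23, 26, 29]
20 → already a tail → [3, 4, 5, 18, 19, 20, 23, 26, 29]
21 → replaces 23 → [3, 4, 5, 18, 19, 20, 21, 26, 29]
22 → replaces 26 → [3, 4, 5, 18, 19, 20, 21, 22, 29]
32 → extends → [3, 4, 5, 18, 19, 20, 21, 22, 29, 32]
23 → replaces 29 → [3, 4, 5, 18, 19, 20, 21, 22, 23, 32]
Ten tails, so the longest strictly increasing subsequence has length 10 (e.g. 3, 4, 5, 18, 19, 20, 23, 26, 29, 32).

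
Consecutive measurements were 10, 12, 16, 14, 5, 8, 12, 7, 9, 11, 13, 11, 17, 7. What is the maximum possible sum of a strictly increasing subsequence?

63

Let S[i] be the best sum of a strictly increasing subsequence ending at i:
i:      1  2  3  4  5  6  7  8  9 10 11 12 13 14
a[i]:  10 12 16 14  5  8 12  7  9 11 13 11 17  7
S:     10 22 38 36  5 13 25 12 22 33 46 33 63 12
Maximum is 63 (e.g. 5 + 8 + 9 + 11 + 13 + 17).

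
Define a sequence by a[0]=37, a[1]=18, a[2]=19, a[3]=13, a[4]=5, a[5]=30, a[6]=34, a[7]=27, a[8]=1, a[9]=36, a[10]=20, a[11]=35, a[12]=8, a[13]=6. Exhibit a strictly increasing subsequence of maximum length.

18, 19, 30, 34, 36

Patience tails give the LIS length; then backtrack through the dp parents:
37 → extends → [37]
18 → replaces 37 → [18]
19 → extends → [18, 19]
13 → replaces 18 → [13, 19]
5 → replaces 13 → [5, 19]
30 → extends → [5, 19, 30]
34 → extends → [5, 19, 30, 34]
27 → replaces 30 → [5, 19, 27, 34]
1 → replaces 5 → [1, 19, 27, 34]
36 → extends → [1, 19, 27, 34, 36]
20 → replaces 27 → [1, 19, 20, 34, 36]
35 → replaces 36 → [1, 19, 20, 34, 35]
8 → replaces 19 → [1, 8, 20, 34, 35]
6 → replaces 8 → [1, 6, 20, 34, 35]
Length 5; one witness is 18, 19, 30, 34, 36.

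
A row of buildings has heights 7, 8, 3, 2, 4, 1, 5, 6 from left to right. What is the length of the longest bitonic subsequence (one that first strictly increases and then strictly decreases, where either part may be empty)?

5

inc[i] = longest strictly increasing subsequence ending at i; dec[i] = longest strictly decreasing subsequence starting at i:
i:     1 2 3 4 5 6 7 8
a[i]:  7 8 3 2 4 1 5 6
inc:   1 2 1 1 2 1 3 4
dec:   4 4 3 2 2 1 1 1
Best peak at i=2 (value 8): inc=2, dec=4, length 2+4−1 = 5.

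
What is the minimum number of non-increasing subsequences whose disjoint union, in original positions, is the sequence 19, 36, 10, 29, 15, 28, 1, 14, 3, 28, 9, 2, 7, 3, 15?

The minimum number of non-increasing subsequences covering a sequence equals the length of its longest strictly increasing subsequence.
LIS length is 4 (e.g. 1, 3, 9, 15), so 4 piles are needed.

4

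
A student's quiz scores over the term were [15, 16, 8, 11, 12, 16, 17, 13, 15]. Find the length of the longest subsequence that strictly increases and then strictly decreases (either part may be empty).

inc[i] = longest strictly increasing subsequence ending at i; dec[i] = longest strictly decreasing subsequence starting at i:
i:      1  2  3  4  5  6  7  8  9
a[i]:  15 16  8 11 12 16 17 13 15
inc:    1  2  1  2  3  4  5  4  5
dec:    2  2  1  1  1  2  2  1  1
Best peak at i=7 (value 17): inc=5, dec=2, length 5+2−1 = 6.

6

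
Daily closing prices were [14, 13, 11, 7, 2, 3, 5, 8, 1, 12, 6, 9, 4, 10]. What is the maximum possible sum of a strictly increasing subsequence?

37

Let S[i] be the best sum of a strictly increasing subsequence ending at i:
i:      1  2  3  4  5  6  7  8  9 10 11 12 13 14
a[i]:  14 13 11  7  2  3  5  8  1 12  6  9  4 10
S:     14 13 11  7  2  5 10 18  1 30 16 27  9 37
Maximum is 37 (e.g. 2 + 3 + 5 + 8 + 9 + 10).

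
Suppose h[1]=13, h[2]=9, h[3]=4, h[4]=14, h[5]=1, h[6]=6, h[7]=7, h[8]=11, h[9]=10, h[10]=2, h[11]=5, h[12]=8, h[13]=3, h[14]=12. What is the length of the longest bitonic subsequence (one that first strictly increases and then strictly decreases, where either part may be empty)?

inc[i] = longest strictly increasing subsequence ending at i; dec[i] = longest strictly decreasing subsequence starting at i:
i:      1  2  3  4  5  6  7  8  9 10 11 12 13 14
h[i]:  13  9  4 14  1  6  7 11 10  2  5  8  3 12
inc:    1  1  1  2  1  2  3  4  4  2  3  4  3  5
dec:    5  4  2  5  1  3  3  4  3  1  2  2  1  1
Best peak at i=8 (value 11): inc=4, dec=4, length 4+4−1 = 7.

7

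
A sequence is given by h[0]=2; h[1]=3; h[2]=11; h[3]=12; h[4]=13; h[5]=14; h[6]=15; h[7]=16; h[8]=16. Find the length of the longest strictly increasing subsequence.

8

Track the smallest tail for each achievable length (strict):
2 → extends → [2]
3 → extends → [2, 3]
11 → extends → [2, 3, 11]
12 → extends → [2, 3, 11, 12]
13 → extends → [2, 3, 11, 12, 13]
14 → extends → [2, 3, 11, 12, 13, 14]
15 → extends → [2, 3, 11, 12, 13, 14, 15]
16 → extends → [2, 3, 11, 12, 13, 14, 15, 16]
16 → already a tail → [2, 3, 11, 12, 13, 14, 15, 16]
Eight tails, so the longest strictly increasing subsequence has length 8 (e.g. 2, 3, 11, 12, 13, 14, 15, 16).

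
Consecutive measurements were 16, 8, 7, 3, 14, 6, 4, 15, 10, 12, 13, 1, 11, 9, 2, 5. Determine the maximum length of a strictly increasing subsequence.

Track the smallest tail for each achievable length (strict):
16 → extends → [16]
8 → replaces 16 → [8]
7 → replaces 8 → [7]
3 → replaces 7 → [3]
14 → extends → [3, 14]
6 → replaces 14 → [3, 6]
4 → replaces 6 → [3, 4]
15 → extends → [3, 4, 15]
10 → replaces 15 → [3, 4, 10]
12 → extends → [3, 4, 10, 12]
13 → extends → [3, 4, 10, 12, 13]
1 → replaces 3 → [1, 4, 10, 12, 13]
11 → replaces 12 → [1, 4, 10, 11, 13]
9 → replaces 10 → [1, 4, 9, 11, 13]
2 → replaces 4 → [1, 2, 9, 11, 13]
5 → replaces 9 → [1, 2, 5, 11, 13]
Five tails, so the longest strictly increasing subsequence has length 5 (e.g. 3, 6, 10, 12, 13).

5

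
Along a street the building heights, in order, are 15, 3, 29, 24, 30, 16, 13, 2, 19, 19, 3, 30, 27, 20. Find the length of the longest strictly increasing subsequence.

4

Track the smallest tail for each achievable length (strict):
15 → extends → [15]
3 → replaces 15 → [3]
29 → extends → [3, 29]
24 → replaces 29 → [3, 24]
30 → extends → [3, 24, 30]
16 → replaces 24 → [3, 16, 30]
13 → replaces 16 → [3, 13, 30]
2 → replaces 3 → [2, 13, 30]
19 → replaces 30 → [2, 13, 19]
19 → already a tail → [2, 13, 19]
3 → replaces 13 → [2, 3, 19]
30 → extends → [2, 3, 19, 30]
27 → replaces 30 → [2, 3, 19, 27]
20 → replaces 27 → [2, 3, 19, 20]
Four tails, so the longest strictly increasing subsequence has length 4 (e.g. 15, 16, 19, 30).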